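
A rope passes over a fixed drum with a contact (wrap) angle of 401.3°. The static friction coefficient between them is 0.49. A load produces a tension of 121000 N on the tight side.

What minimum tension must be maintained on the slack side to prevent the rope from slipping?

T_min ≈ 3910 N

Capstan equation at impending slip: T_tight/T_slack = e^{μβ}.
β = 401.3° = 7.004 rad; e^{μβ} = e^{0.49×7.004} = 30.94.
T_slack = T_tight / e^{μβ} = 121000 / 30.94 = 3910 N.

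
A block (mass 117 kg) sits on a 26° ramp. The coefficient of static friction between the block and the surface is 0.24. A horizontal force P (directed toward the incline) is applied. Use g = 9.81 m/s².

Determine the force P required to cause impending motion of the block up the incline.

P ≈ 946 N

At impending motion up the slope, friction acts down-slope at its limit: f = μ_s N.
Perpendicular to the incline: N = m g cos θ + P sin θ.
Along the incline: P cos θ = m g sin θ + μ_s N = m g sin θ + μ_s (m g cos θ + P sin θ).
Solving, P (cos θ − μ_s sin θ) = m g (sin θ + μ_s cos θ), so P = 117×9.81×(sin 26° + 0.24 cos 26°)/(cos 26° − 0.24 sin 26°) = 1150×0.6541/0.7936 = 946 N.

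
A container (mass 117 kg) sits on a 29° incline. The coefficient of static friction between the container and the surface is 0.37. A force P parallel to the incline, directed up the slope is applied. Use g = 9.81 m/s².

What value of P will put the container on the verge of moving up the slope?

At impending motion up the slope, friction acts down-slope at its limit: f = μ_s N.
P is parallel to the surface, so N = m g cos θ = 1000 N.
Along the incline: P = m g sin θ + μ_s N = 556 + 0.37×1000 = 928 N.

P ≈ 928 N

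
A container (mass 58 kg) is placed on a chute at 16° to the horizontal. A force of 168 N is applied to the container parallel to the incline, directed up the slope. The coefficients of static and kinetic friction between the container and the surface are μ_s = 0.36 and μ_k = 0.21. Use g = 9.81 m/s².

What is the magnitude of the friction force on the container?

f ≈ 11.2 N (down the incline)

Normal force: N = m g cos θ = 58 × 9.81 × cos 16° = 546.9 N.
Parallel to the incline, ΣF = 0 gives f = m g sin θ − P = 156.8 − 168 = -11.17 N (up-slope positive).
Maximum static friction available: μ_s N = 0.36 × 546.9 = 196.9 N.
Since |-11.17| ≤ 196.9 N, no slip — friction simply equals what equilibrium demands.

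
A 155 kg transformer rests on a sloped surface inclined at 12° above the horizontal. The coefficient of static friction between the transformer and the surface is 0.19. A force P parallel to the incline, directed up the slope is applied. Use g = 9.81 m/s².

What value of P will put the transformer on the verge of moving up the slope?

At impending motion up the slope, friction acts down-slope at its limit: f = μ_s N.
P is parallel to the surface, so N = m g cos θ = 1490 N.
Along the incline: P = m g sin θ + μ_s N = 316 + 0.19×1490 = 599 N.

P ≈ 599 N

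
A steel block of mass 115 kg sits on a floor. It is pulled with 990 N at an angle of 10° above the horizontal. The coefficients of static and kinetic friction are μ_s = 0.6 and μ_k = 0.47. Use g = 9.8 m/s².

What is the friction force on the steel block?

f ≈ 449 N

N = m g − P sin α = 1127 − 990×sin 10° = 955.1 N.
For equilibrium, f = P cos α = 990×cos 10° = 975 N.
The static-friction limit is μ_s N = 573.1 N.
The required friction exceeds μ_s N, so the steel block moves and f = μ_k N = 449 N.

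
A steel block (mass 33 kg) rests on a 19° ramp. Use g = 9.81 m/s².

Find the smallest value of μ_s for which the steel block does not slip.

At the slip threshold m g sin θ = μ_s m g cos θ, so μ_s,min = tan θ.
μ_s,min = tan 19° = 0.344.

μ_s,min ≈ 0.344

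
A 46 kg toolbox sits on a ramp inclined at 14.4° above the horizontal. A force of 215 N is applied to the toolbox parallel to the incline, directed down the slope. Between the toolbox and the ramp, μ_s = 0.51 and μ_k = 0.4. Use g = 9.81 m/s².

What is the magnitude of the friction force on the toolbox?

The normal reaction is N = m g cos θ = 437.1 N.
The friction needed for equilibrium is m g sin θ + P = 112.2 + 215 = 327.2 N, measured positive up-slope.
Maximum static friction available: μ_s N = 0.51 × 437.1 = 222.9 N.
Since |327.2| > 222.9 N, static friction cannot hold it; the toolbox slides down the incline and kinetic friction applies: f = μ_k N = 0.4 × 437.1 = 175 N.

f ≈ 175 N (up the incline)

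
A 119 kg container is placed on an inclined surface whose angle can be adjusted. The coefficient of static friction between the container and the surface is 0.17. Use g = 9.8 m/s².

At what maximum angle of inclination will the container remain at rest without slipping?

At the slip threshold, m g sin θ = μ_s · m g cos θ, so tan θ = μ_s.
θ_max = arctan(0.17) = 9.65°.

θ_max ≈ 9.65°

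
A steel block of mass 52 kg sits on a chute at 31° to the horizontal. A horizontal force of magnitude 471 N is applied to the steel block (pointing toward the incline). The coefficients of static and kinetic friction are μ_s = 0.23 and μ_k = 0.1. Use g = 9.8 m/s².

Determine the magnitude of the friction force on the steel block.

Resolve perpendicular to the incline: N = m g cos θ + P sin θ = 52×9.8×cos 31° + 471×sin 31° = 679.4 N.
Parallel to the incline: P cos θ − m g sin θ = 403.7 − 262.5 = 141.3 N; the friction needed to balance this is 141.3 N acting down the slope.
The limit of static friction is μ_s N = 156.3 N.
Since 141.3 N is within the 156.3 N limit, the steel block stays put and friction is exactly 141 N.

f ≈ 141 N (down the incline)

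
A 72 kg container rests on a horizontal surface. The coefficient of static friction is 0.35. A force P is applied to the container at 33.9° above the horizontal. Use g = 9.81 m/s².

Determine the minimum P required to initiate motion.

P ≈ 241 N

N = m g − P sin α (the pull lifts the container).
At impending slip, P cos α = μ_s N = μ_s (m g − P sin α).
Solving: P (cos α + μ_s sin α) = μ_s m g → P = 0.35×706/(cos 33.9° + 0.35 sin 33.9°) = 247/1.025 = 241 N.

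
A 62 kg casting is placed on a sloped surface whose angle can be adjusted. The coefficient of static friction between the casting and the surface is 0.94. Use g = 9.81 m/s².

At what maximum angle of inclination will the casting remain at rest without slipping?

At the slip threshold, m g sin θ = μ_s · m g cos θ, so tan θ = μ_s.
θ_max = arctan(0.94) = 43.2°.

θ_max ≈ 43.2°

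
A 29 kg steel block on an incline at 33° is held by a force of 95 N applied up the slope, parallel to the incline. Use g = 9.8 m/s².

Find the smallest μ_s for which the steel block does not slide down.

μ_s,min ≈ 0.251

N = m g cos θ = 238.4 N.
Friction must make up the shortfall along the incline: f = m g sin θ − P = 154.8 − 95 = 59.79 N.
At the threshold f = μ_s N, so μ_s,min = 59.79/238.4 = 0.251.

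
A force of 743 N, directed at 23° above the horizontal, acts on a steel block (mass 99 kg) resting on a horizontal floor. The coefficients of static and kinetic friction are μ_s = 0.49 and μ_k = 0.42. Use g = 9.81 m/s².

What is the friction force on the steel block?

f ≈ 286 N

The vertical component of P reduces the normal force: N = m g − P sin α = 971.2 − 290.3 = 680.9 N.
The horizontal driving force is P cos α = 683.9 N, so equilibrium needs friction f = 683.9 N.
μ_s N = 0.49 × 680.9 = 333.6 N.
The required friction exceeds μ_s N, so the steel block moves and f = μ_k N = 286 N.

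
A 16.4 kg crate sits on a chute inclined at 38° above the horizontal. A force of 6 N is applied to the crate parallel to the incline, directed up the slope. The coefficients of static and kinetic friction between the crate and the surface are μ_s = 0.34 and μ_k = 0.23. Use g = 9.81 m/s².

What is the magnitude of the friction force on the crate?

Normal force: N = m g cos θ = 16.4 × 9.81 × cos 38° = 126.8 N.
The friction needed for equilibrium is m g sin θ − P = 99.05 − 6 = 93.05 N, measured positive up-slope.
The static-friction ceiling is μ_s N = 0.34 × 126.8 = 43.1 N.
|93.05| exceeds 43.1 N, so the crate slips down-slope; friction is kinetic, f = μ_k N = 0.23×126.8 = 29.2 N.

f ≈ 29.2 N (up the incline)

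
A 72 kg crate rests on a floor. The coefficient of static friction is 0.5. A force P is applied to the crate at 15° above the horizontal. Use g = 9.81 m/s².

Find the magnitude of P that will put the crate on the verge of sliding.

N = m g − P sin α (the pull lifts the crate).
At impending slip, P cos α = μ_s N = μ_s (m g − P sin α).
Solving: P (cos α + μ_s sin α) = μ_s m g → P = 0.5×706/(cos 15° + 0.5 sin 15°) = 353/1.095 = 322 N.

P ≈ 322 N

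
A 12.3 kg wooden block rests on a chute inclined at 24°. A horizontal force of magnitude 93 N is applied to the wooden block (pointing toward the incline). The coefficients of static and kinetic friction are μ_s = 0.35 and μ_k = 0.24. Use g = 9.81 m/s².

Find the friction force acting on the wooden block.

f ≈ 35.9 N (down the incline)

Normal direction: N = m g cos θ + P sin θ = 148.1 N.
Along the incline, the net driving force (taking up-slope positive) is P cos θ − m g sin θ = 84.96 − 49.08 = 35.88 N, so equilibrium requires friction f = -35.88 N (down-slope).
Maximum static friction: μ_s N = 0.35 × 148.1 = 51.82 N.
Since 35.88 N is within the 51.82 N limit, the wooden block stays put and friction is exactly 35.9 N.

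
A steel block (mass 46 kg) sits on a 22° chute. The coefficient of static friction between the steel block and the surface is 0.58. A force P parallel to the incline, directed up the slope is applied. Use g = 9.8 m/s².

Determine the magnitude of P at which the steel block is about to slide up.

P ≈ 411 N

At impending motion up the slope, friction acts down-slope at its limit: f = μ_s N.
P is parallel to the surface, so N = m g cos θ = 418 N.
Along the incline: P = m g sin θ + μ_s N = 169 + 0.58×418 = 411 N.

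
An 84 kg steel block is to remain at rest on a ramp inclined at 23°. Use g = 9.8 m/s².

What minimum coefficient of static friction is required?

At the slip threshold m g sin θ = μ_s m g cos θ, so μ_s,min = tan θ.
μ_s,min = tan 23° = 0.424.

μ_s,min ≈ 0.424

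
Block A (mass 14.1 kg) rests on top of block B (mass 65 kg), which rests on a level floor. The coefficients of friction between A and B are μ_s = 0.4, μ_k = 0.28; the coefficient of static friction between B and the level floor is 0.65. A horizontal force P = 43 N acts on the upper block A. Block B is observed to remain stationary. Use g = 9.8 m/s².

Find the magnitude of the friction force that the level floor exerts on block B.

f ≈ 43 N

Normal force at the A–B interface: N₁ = m_A g = 138.2 N.
So the A–B interface can sustain at most μ_s N₁ = 55.27 N of static friction.
Since P = 43 N ≤ 55.27 N, A does not slip on B; friction on A equals P = 43 N.
By Newton's third law B feels 43 N forward from A. With B stationary, the floor's static friction on B balances it: f₂ = 43 N (well within μ_s(m_A+m_B)g = 503.9 N).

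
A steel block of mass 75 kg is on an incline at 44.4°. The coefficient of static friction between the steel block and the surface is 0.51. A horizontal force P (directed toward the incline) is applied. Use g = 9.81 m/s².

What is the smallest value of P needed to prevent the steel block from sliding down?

The steel block tends to slide down (tan θ > μ_s), so at the point of impending slip friction acts up-slope at its limit: f = μ_s N.
Perpendicular to the incline: N = m g cos θ + P sin θ.
Along the incline: P cos θ + μ_s N = m g sin θ, i.e. P cos θ + μ_s (m g cos θ + P sin θ) = m g sin θ.
Solving, P (cos θ + μ_s sin θ) = m g (sin θ − μ_s cos θ), so P = 736×0.3353/1.071 = 230 N.

P_min ≈ 230 N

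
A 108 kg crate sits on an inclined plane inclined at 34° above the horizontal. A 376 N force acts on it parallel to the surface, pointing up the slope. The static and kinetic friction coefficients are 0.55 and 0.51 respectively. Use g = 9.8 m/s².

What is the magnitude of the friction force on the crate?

f ≈ 216 N (up the incline)

Normal force: N = m g cos θ = 108 × 9.8 × cos 34° = 877.5 N.
For equilibrium along the incline the friction force must supply f = m g sin θ − P = 591.8 − 376 = 215.8 N (positive meaning up-slope).
Static friction can supply at most μ_s N = 482.6 N.
Since |215.8| ≤ 482.6 N, static friction is sufficient; f equals the required value, not μ_s N.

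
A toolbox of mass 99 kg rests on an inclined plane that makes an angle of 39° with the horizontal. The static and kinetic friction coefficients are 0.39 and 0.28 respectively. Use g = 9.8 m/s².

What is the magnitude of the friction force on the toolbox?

f ≈ 211 N (up the incline)

Perpendicular to the surface, N = m g cos θ = 99·9.8·cos 39° = 754 N.
Along the slope the weight component is m g sin θ = 610.6 N; friction must supply exactly this, acting up-slope.
Static friction can supply at most μ_s N = 294.1 N.
Since |610.6| > 294.1 N, static friction cannot hold it; the toolbox slides down the incline and kinetic friction applies: f = μ_k N = 0.28 × 754 = 211 N.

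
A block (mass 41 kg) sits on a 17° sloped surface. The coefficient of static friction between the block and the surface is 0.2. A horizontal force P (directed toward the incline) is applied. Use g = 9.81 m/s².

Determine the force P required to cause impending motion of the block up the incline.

P ≈ 217 N

At impending motion up the slope, friction acts down-slope at its limit: f = μ_s N.
Perpendicular to the incline: N = m g cos θ + P sin θ.
Along the incline: P cos θ = m g sin θ + μ_s N = m g sin θ + μ_s (m g cos θ + P sin θ).
Solving, P (cos θ − μ_s sin θ) = m g (sin θ + μ_s cos θ), so P = 41×9.81×(sin 17° + 0.2 cos 17°)/(cos 17° − 0.2 sin 17°) = 402×0.4836/0.8978 = 217 N.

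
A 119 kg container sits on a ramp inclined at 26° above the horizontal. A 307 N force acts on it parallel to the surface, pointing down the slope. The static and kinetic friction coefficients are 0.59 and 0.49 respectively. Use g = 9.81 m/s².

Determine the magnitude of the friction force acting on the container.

f ≈ 514 N (up the incline)

Perpendicular to the surface, N = m g cos θ = 119·9.81·cos 26° = 1049 N.
Parallel to the incline, ΣF = 0 gives f = m g sin θ + P = 511.8 + 307 = 818.8 N (up-slope positive).
The static-friction ceiling is μ_s N = 0.59 × 1049 = 619.1 N.
|818.8| exceeds 619.1 N, so the container slips down-slope; friction is kinetic, f = μ_k N = 0.49×1049 = 514 N.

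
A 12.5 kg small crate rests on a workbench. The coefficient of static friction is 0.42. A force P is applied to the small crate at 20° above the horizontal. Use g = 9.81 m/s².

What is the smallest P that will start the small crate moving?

P ≈ 47.5 N

N = m g − P sin α (the pull lifts the small crate).
At impending slip, P cos α = μ_s N = μ_s (m g − P sin α).
Solving: P (cos α + μ_s sin α) = μ_s m g → P = 0.42×123/(cos 20° + 0.42 sin 20°) = 51.5/1.083 = 47.5 N.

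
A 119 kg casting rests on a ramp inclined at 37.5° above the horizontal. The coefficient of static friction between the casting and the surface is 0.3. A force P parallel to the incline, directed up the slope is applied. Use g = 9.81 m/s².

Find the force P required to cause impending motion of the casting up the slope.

At impending motion up the slope, friction acts down-slope at its limit: f = μ_s N.
P is parallel to the surface, so N = m g cos θ = 926 N.
Along the incline: P = m g sin θ + μ_s N = 711 + 0.3×926 = 989 N.

P ≈ 989 N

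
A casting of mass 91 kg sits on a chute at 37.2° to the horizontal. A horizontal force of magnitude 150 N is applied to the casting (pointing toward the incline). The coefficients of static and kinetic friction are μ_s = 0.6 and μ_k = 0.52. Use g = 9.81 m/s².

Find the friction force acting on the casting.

Resolve perpendicular to the incline: N = m g cos θ + P sin θ = 91×9.81×cos 37.2° + 150×sin 37.2° = 801.8 N.
Parallel to the incline: P cos θ − m g sin θ = 119.5 − 539.7 = -420.3 N; the friction needed to balance this is 420.3 N acting up the slope.
Maximum static friction: μ_s N = 0.6 × 801.8 = 481.1 N.
|f_req| = 420.3 ≤ 481.1 N → the casting is in equilibrium; friction equals the required value.

f ≈ 420 N (up the incline)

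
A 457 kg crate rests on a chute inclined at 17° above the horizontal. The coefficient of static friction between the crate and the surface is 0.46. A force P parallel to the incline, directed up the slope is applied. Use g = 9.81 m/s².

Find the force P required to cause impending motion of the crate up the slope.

P ≈ 3280 N

At impending motion up the slope, friction acts down-slope at its limit: f = μ_s N.
P is parallel to the surface, so N = m g cos θ = 4290 N.
Along the incline: P = m g sin θ + μ_s N = 1310 + 0.46×4290 = 3280 N.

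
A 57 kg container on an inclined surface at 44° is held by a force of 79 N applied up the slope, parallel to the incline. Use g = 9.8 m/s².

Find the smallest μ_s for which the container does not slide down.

μ_s,min ≈ 0.769

N = m g cos θ = 401.8 N.
Friction must make up the shortfall along the incline: f = m g sin θ − P = 388 − 79 = 309 N.
At the threshold f = μ_s N, so μ_s,min = 309/401.8 = 0.769.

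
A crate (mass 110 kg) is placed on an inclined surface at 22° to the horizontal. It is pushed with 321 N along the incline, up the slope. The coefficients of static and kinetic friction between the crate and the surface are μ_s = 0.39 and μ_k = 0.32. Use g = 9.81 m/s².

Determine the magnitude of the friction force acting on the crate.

Perpendicular to the surface, N = m g cos θ = 110·9.81·cos 22° = 1001 N.
Parallel to the incline, ΣF = 0 gives f = m g sin θ − P = 404.2 − 321 = 83.24 N (up-slope positive).
Static friction can supply at most μ_s N = 390.2 N.
Since |83.24| ≤ 390.2 N, static friction is sufficient; f equals the required value, not μ_s N.

f ≈ 83.2 N (up the incline)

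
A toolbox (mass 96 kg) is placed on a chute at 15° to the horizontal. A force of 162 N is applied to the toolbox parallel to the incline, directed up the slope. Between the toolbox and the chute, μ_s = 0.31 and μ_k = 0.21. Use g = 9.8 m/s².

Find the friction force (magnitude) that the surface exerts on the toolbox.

Perpendicular to the surface, N = m g cos θ = 96·9.8·cos 15° = 908.7 N.
For equilibrium along the incline the friction force must supply f = m g sin θ − P = 243.5 − 162 = 81.5 N (positive meaning up-slope).
Maximum static friction available: μ_s N = 0.31 × 908.7 = 281.7 N.
Since |81.5| ≤ 281.7 N, no slip — friction simply equals what equilibrium demands.

f ≈ 81.5 N (up the incline)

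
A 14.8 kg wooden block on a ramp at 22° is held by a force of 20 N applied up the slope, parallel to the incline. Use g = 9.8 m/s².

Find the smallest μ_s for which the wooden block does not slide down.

μ_s,min ≈ 0.255

N = m g cos θ = 134.5 N.
Friction must make up the shortfall along the incline: f = m g sin θ − P = 54.33 − 20 = 34.33 N.
At the threshold f = μ_s N, so μ_s,min = 34.33/134.5 = 0.255.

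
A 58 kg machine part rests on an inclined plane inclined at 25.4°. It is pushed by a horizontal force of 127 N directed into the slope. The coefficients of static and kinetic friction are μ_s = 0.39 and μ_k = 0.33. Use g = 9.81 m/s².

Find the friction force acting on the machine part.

Resolve perpendicular to the incline: N = m g cos θ + P sin θ = 58×9.81×cos 25.4° + 127×sin 25.4° = 568.5 N.
Along the incline, the net driving force (taking up-slope positive) is P cos θ − m g sin θ = 114.7 − 244.1 = -129.3 N, so equilibrium requires friction f = 129.3 N (up-slope).
The limit of static friction is μ_s N = 221.7 N.
|f_req| = 129.3 ≤ 221.7 N → the machine part is in equilibrium; friction equals the required value.

f ≈ 129 N (up the incline)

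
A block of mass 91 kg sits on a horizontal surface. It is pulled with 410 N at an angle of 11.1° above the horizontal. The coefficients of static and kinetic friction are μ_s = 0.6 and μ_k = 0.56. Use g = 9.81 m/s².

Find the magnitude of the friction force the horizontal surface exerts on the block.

f ≈ 402 N

Vertical equilibrium gives N = m g − P sin α = 813.8 N.
The horizontal driving force is P cos α = 402.3 N, so equilibrium needs friction f = 402.3 N.
μ_s N = 0.6 × 813.8 = 488.3 N.
402.3 ≤ 488.3 N → static; friction equals the required 402 N.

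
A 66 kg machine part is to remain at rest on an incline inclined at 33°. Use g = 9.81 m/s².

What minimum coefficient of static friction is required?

At the slip threshold m g sin θ = μ_s m g cos θ, so μ_s,min = tan θ.
μ_s,min = tan 33° = 0.649.

μ_s,min ≈ 0.649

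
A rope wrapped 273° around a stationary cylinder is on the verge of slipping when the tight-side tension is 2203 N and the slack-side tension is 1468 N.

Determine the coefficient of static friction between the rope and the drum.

μ ≈ 0.0852

T₂/T₁ = e^{μβ} → μ = ln(T₂/T₁)/β.
β = 273° = 4.765 rad.
μ = ln(2203/1468)/4.765 = ln(1.501)/4.765 = 0.0852.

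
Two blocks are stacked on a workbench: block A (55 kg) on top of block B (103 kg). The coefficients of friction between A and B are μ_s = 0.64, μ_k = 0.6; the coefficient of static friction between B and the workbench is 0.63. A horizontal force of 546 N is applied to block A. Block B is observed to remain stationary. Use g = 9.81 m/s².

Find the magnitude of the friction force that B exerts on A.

f ≈ 324 N

The normal force B exerts on A is simply A's weight, N₁ = 539.6 N.
So the A–B interface can sustain at most μ_s N₁ = 345.3 N of static friction.
Since P = 546 N > 345.3 N, A slides on B; the A–B friction is kinetic: f₁ = μ_k N₁ = 0.6×539.6 = 324 N.
B experiences an equal 324 N forward from A (third law). B is in equilibrium, so the floor supplies f₂ = 324 N of static friction (limit μ_s(m_A+m_B)g = 976.5 N, not exceeded).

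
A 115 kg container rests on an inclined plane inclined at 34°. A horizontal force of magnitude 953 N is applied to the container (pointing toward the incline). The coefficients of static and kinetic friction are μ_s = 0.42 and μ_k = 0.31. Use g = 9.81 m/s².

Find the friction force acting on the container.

f ≈ 159 N (down the incline)

Resolve perpendicular to the incline: N = m g cos θ + P sin θ = 115×9.81×cos 34° + 953×sin 34° = 1468 N.
Parallel to the incline: P cos θ − m g sin θ = 790.1 − 630.9 = 159.2 N; the friction needed to balance this is 159.2 N acting down the slope.
The limit of static friction is μ_s N = 616.6 N.
|f_req| = 159.2 ≤ 616.6 N → the container is in equilibrium; friction equals the required value.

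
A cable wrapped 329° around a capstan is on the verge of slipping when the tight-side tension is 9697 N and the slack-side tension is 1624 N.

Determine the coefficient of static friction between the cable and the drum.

μ ≈ 0.311

T₂/T₁ = e^{μβ} → μ = ln(T₂/T₁)/β.
β = 329° = 5.742 rad.
μ = ln(9697/1624)/5.742 = ln(5.971)/5.742 = 0.311.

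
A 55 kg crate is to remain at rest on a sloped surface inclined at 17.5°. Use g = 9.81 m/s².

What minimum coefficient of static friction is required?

At the slip threshold m g sin θ = μ_s m g cos θ, so μ_s,min = tan θ.
μ_s,min = tan 17.5° = 0.315.

μ_s,min ≈ 0.315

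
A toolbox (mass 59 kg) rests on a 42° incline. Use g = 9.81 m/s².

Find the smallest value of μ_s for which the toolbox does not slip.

At the slip threshold m g sin θ = μ_s m g cos θ, so μ_s,min = tan θ.
μ_s,min = tan 42° = 0.9.

μ_s,min ≈ 0.9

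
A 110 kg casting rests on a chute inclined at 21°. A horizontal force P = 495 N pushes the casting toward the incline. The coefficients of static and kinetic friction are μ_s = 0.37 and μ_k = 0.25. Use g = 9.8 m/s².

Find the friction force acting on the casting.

The horizontal push has a component P sin θ into the surface, so N = m g cos θ + P sin θ = 1006 + 177.4 = 1184 N.
Parallel to the incline: P cos θ − m g sin θ = 462.1 − 386.3 = 75.8 N; the friction needed to balance this is 75.8 N acting down the slope.
The limit of static friction is μ_s N = 438 N.
|f_req| = 75.8 ≤ 438 N → the casting is in equilibrium; friction equals the required value.

f ≈ 75.8 N (down the incline)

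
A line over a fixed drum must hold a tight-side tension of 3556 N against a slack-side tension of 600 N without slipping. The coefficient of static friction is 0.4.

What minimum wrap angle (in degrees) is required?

β_min ≈ 255°

T₂/T₁ = e^{μβ} → β = ln(T₂/T₁)/μ.
β = ln(3556/600)/0.4 = 1.779/0.4 = 4.449 rad.
In degrees: β = 4.449 × 180/π = 255°.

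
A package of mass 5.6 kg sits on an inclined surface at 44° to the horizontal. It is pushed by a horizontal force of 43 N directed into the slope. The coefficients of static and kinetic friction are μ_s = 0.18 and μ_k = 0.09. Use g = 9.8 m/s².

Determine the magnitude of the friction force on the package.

Normal direction: N = m g cos θ + P sin θ = 69.35 N.
Parallel to the incline: P cos θ − m g sin θ = 30.93 − 38.12 = -7.191 N; the friction needed to balance this is 7.191 N acting up the slope.
The limit of static friction is μ_s N = 12.48 N.
Since 7.191 N is within the 12.48 N limit, the package stays put and friction is exactly 7.19 N.

f ≈ 7.19 N (up the incline)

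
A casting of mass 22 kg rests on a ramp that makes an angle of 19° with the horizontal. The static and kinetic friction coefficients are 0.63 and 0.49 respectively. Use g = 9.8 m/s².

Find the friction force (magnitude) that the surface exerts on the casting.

f ≈ 70.2 N (up the incline)

Perpendicular to the surface, N = m g cos θ = 22·9.8·cos 19° = 203.9 N.
Along the slope the weight component is m g sin θ = 70.19 N; friction must supply exactly this, acting up-slope.
The static-friction ceiling is μ_s N = 0.63 × 203.9 = 128.4 N.
Since |70.19| ≤ 128.4 N, static friction is sufficient; f equals the required value, not μ_s N.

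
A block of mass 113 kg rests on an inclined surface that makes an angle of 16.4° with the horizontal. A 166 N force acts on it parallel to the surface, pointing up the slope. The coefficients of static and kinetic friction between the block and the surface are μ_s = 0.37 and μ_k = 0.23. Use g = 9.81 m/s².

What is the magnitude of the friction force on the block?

f ≈ 147 N (up the incline)

Normal force: N = m g cos θ = 113 × 9.81 × cos 16.4° = 1063 N.
For equilibrium along the incline the friction force must supply f = m g sin θ − P = 313 − 166 = 147 N (positive meaning up-slope).
Static friction can supply at most μ_s N = 393.5 N.
Since |147| ≤ 393.5 N, the block remains in static equilibrium and friction takes exactly the required value.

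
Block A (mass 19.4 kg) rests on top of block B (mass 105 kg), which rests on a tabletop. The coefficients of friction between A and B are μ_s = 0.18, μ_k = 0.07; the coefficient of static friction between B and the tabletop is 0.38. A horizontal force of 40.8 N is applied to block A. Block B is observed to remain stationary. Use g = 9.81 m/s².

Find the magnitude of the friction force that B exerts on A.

f ≈ 13.3 N

Normal force at the A–B interface: N₁ = m_A g = 190.3 N.
So the A–B interface can sustain at most μ_s N₁ = 34.26 N of static friction.
Since P = 40.8 N > 34.26 N, A slides on B; the A–B friction is kinetic: f₁ = μ_k N₁ = 0.07×190.3 = 13.3 N.
By Newton's third law B feels 13.3 N forward from A. With B stationary, the floor's static friction on B balances it: f₂ = 13.3 N (well within μ_s(m_A+m_B)g = 463.7 N).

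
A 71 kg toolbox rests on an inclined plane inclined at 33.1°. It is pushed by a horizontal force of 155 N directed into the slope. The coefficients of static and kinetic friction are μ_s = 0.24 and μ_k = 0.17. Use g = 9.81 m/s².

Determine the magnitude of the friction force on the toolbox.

Normal direction: N = m g cos θ + P sin θ = 668.1 N.
Parallel to the incline: P cos θ − m g sin θ = 129.8 − 380.4 = -250.5 N; the friction needed to balance this is 250.5 N acting up the slope.
Maximum static friction: μ_s N = 0.24 × 668.1 = 160.4 N.
|f_req| = 250.5 > 160.4 N → the toolbox slides down the incline; f = μ_k N = 0.17 × 668.1 = 114 N.

f ≈ 114 N (up the incline)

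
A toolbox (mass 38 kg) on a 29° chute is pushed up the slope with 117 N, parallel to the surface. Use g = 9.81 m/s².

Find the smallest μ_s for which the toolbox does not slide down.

N = m g cos θ = 326 N.
Friction must make up the shortfall along the incline: f = m g sin θ − P = 180.7 − 117 = 63.73 N.
At the threshold f = μ_s N, so μ_s,min = 63.73/326 = 0.195.

μ_s,min ≈ 0.195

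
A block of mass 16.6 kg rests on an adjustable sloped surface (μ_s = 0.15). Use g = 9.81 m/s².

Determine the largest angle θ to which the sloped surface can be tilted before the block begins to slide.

θ_max ≈ 8.53°

At the slip threshold, m g sin θ = μ_s · m g cos θ, so tan θ = μ_s.
θ_max = arctan(0.15) = 8.53°.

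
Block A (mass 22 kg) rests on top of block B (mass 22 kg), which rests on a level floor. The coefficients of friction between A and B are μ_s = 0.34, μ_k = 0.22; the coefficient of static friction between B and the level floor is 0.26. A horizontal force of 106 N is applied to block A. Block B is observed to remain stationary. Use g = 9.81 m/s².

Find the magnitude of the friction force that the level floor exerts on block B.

Between the blocks, N₁ = m_A g = 215.8 N.
Maximum static friction on A from B: μ_s N₁ = 0.34×215.8 = 73.38 N.
Since P = 106 N > 73.38 N, A slides on B; the A–B friction is kinetic: f₁ = μ_k N₁ = 0.22×215.8 = 47.5 N.
By Newton's third law B feels 47.5 N forward from A. With B stationary, the floor's static friction on B balances it: f₂ = 47.5 N (well within μ_s(m_A+m_B)g = 112.2 N).

f ≈ 47.5 N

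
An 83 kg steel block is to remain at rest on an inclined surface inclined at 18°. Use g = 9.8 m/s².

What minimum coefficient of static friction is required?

At the slip threshold m g sin θ = μ_s m g cos θ, so μ_s,min = tan θ.
μ_s,min = tan 18° = 0.325.

μ_s,min ≈ 0.325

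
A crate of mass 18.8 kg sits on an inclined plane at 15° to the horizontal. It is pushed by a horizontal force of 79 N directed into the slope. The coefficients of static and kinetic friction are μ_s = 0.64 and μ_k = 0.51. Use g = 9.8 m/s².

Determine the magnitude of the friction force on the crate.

f ≈ 28.6 N (down the incline)

Normal direction: N = m g cos θ + P sin θ = 198.4 N.
Parallel to the incline: P cos θ − m g sin θ = 76.31 − 47.68 = 28.62 N; the friction needed to balance this is 28.62 N acting down the slope.
Maximum static friction: μ_s N = 0.64 × 198.4 = 127 N.
|f_req| = 28.62 ≤ 127 N → the crate is in equilibrium; friction equals the required value.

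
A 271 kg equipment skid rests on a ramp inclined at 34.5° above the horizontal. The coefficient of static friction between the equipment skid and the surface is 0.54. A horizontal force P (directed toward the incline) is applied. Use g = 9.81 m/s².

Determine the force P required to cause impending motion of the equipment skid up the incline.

P ≈ 5190 N

At impending motion up the slope, friction acts down-slope at its limit: f = μ_s N.
Perpendicular to the incline: N = m g cos θ + P sin θ.
Along the incline: P cos θ = m g sin θ + μ_s N = m g sin θ + μ_s (m g cos θ + P sin θ).
Solving, P (cos θ − μ_s sin θ) = m g (sin θ + μ_s cos θ), so P = 271×9.81×(sin 34.5° + 0.54 cos 34.5°)/(cos 34.5° − 0.54 sin 34.5°) = 2660×1.011/0.5183 = 5190 N.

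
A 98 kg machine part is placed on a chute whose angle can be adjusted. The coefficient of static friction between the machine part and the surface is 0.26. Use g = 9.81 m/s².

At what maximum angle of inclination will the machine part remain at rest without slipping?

θ_max ≈ 14.6°

At the slip threshold, m g sin θ = μ_s · m g cos θ, so tan θ = μ_s.
θ_max = arctan(0.26) = 14.6°.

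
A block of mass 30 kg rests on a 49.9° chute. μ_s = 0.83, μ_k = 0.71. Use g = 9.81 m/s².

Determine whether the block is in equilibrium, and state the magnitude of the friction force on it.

f ≈ 135 N

N = m g cos θ = 190 N.
Down-slope weight component: m g sin θ = 225 N.
μ_s N = 157 N.
225 > 157 N, so it slides; kinetic friction f = μ_k N = 0.71×190 = 135 N.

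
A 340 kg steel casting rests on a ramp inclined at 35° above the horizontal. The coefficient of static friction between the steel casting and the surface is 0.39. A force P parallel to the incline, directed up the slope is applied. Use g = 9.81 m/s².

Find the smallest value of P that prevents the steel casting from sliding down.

P_min ≈ 848 N

The steel casting tends to slide down (tan θ > μ_s), so at the point of impending slip friction acts up-slope at its limit: f = μ_s N.
P is parallel to the surface, so N = m g cos θ = 2730 N.
Along the incline: P + μ_s N = m g sin θ, so P = 1910 − 0.39×2730 = 848 N.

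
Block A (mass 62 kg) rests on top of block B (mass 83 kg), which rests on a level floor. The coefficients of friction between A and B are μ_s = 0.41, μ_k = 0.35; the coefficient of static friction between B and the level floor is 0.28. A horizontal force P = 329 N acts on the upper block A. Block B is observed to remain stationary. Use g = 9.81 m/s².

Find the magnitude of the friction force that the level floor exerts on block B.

The normal force B exerts on A is simply A's weight, N₁ = 608.2 N.
So the A–B interface can sustain at most μ_s N₁ = 249.4 N of static friction.
Since P = 329 N > 249.4 N, A slides on B; the A–B friction is kinetic: f₁ = μ_k N₁ = 0.35×608.2 = 213 N.
By Newton's third law B feels 213 N forward from A. With B stationary, the floor's static friction on B balances it: f₂ = 213 N (well within μ_s(m_A+m_B)g = 398.3 N).

f ≈ 213 N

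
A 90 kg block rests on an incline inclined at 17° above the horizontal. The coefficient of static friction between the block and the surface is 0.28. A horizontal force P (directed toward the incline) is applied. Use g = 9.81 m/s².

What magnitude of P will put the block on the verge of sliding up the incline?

At impending motion up the slope, friction acts down-slope at its limit: f = μ_s N.
Perpendicular to the incline: N = m g cos θ + P sin θ.
Along the incline: P cos θ = m g sin θ + μ_s N = m g sin θ + μ_s (m g cos θ + P sin θ).
Solving, P (cos θ − μ_s sin θ) = m g (sin θ + μ_s cos θ), so P = 90×9.81×(sin 17° + 0.28 cos 17°)/(cos 17° − 0.28 sin 17°) = 883×0.5601/0.8744 = 566 N.

P ≈ 566 N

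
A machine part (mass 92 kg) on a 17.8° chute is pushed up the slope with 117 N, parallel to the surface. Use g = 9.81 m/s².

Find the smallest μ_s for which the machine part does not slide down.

N = m g cos θ = 859.3 N.
Friction must make up the shortfall along the incline: f = m g sin θ − P = 275.9 − 117 = 158.9 N.
At the threshold f = μ_s N, so μ_s,min = 158.9/859.3 = 0.185.

μ_s,min ≈ 0.185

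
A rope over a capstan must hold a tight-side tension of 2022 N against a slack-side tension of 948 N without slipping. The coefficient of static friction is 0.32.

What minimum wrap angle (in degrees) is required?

β_min ≈ 136°

T₂/T₁ = e^{μβ} → β = ln(T₂/T₁)/μ.
β = ln(2022/948)/0.32 = 0.7575/0.32 = 2.367 rad.
In degrees: β = 2.367 × 180/π = 136°.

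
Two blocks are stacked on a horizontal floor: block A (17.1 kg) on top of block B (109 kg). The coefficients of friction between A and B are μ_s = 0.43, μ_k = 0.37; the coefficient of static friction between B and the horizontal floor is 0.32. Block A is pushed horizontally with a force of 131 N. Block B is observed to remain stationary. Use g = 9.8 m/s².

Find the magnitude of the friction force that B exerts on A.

Normal force at the A–B interface: N₁ = m_A g = 167.6 N.
So the A–B interface can sustain at most μ_s N₁ = 72.06 N of static friction.
Since P = 131 N > 72.06 N, A slides on B; the A–B friction is kinetic: f₁ = μ_k N₁ = 0.37×167.6 = 62 N.
B experiences an equal 62 N forward from A (third law). B is in equilibrium, so the floor supplies f₂ = 62 N of static friction (limit μ_s(m_A+m_B)g = 395.4 N, not exceeded).

f ≈ 62 N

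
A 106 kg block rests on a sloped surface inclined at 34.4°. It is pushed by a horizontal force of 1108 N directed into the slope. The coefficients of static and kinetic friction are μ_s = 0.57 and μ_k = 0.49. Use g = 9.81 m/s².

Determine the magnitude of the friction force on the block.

f ≈ 327 N (down the incline)

The horizontal push has a component P sin θ into the surface, so N = m g cos θ + P sin θ = 858 + 626 = 1484 N.
Along the incline, the net driving force (taking up-slope positive) is P cos θ − m g sin θ = 914.2 − 587.5 = 326.7 N, so equilibrium requires friction f = -326.7 N (down-slope).
Maximum static friction: μ_s N = 0.57 × 1484 = 845.9 N.
Since 326.7 N is within the 845.9 N limit, the block stays put and friction is exactly 327 N.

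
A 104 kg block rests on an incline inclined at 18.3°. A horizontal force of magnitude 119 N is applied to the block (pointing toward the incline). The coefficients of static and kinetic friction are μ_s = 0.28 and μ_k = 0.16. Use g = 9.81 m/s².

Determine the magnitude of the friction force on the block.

f ≈ 207 N (up the incline)

Normal direction: N = m g cos θ + P sin θ = 1006 N.
Along the incline, the net driving force (taking up-slope positive) is P cos θ − m g sin θ = 113 − 320.3 = -207.4 N, so equilibrium requires friction f = 207.4 N (up-slope).
The limit of static friction is μ_s N = 281.7 N.
Since 207.4 N is within the 281.7 N limit, the block stays put and friction is exactly 207 N.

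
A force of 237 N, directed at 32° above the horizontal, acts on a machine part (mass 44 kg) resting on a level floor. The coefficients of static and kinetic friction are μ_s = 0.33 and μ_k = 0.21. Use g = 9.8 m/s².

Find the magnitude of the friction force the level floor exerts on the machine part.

The vertical component of P reduces the normal force: N = m g − P sin α = 431.2 − 125.6 = 305.6 N.
For equilibrium, f = P cos α = 237×cos 32° = 201 N.
The static-friction limit is μ_s N = 100.9 N.
201 > 100.9 N → the machine part slides; f = μ_k N = 0.21×305.6 = 64.2 N.

f ≈ 64.2 N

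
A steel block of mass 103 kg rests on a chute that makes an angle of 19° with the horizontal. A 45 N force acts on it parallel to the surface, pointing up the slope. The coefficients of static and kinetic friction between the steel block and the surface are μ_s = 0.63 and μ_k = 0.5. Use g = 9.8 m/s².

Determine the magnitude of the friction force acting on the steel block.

The normal reaction is N = m g cos θ = 954.4 N.
Parallel to the incline, ΣF = 0 gives f = m g sin θ − P = 328.6 − 45 = 283.6 N (up-slope positive).
The static-friction ceiling is μ_s N = 0.63 × 954.4 = 601.3 N.
Since |283.6| ≤ 601.3 N, static friction is sufficient; f equals the required value, not μ_s N.

f ≈ 284 N (up the incline)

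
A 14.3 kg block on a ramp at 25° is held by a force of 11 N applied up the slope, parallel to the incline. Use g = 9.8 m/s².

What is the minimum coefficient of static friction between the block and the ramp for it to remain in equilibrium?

μ_s,min ≈ 0.38

N = m g cos θ = 127 N.
Friction must make up the shortfall along the incline: f = m g sin θ − P = 59.23 − 11 = 48.23 N.
At the threshold f = μ_s N, so μ_s,min = 48.23/127 = 0.38.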